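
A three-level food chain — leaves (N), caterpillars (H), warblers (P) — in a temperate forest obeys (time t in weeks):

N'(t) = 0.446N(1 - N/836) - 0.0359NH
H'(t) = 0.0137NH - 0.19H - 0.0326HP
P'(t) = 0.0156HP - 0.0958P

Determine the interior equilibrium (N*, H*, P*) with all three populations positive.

From dP/dt = 0: 0.0156H* = 0.0958, so H* = 6.14.
From dN/dt = 0: 0.446(1 - N*/836) = 0.0359·6.14, giving N* = 836·(1 - 0.494) = 423.
From dH/dt = 0: 0.0137·423 - 0.19 = 0.0326P*, so P* = 5.6/0.0326 = 172.

N* ≈ 423, H* ≈ 6.14, P* ≈ 172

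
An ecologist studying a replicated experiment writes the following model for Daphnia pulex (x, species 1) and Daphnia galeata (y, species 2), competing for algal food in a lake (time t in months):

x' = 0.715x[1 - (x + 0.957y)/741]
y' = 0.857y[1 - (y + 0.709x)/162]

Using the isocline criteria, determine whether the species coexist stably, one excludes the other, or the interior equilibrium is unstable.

Compare the nullcline intercepts: K1/α12 = 741/0.957 = 774 > K2 = 162; K2/α21 = 162/0.709 = 228 < K1 = 741.
Since the inequalities point opposite ways, species 1 can invade but species 2 cannot.

species 1 excludes species 2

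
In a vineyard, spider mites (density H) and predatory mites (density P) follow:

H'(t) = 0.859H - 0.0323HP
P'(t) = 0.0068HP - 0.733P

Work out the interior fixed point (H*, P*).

H* ≈ 108, P* ≈ 26.6

Set dP/dt = 0 with P > 0: 0.0068H - 0.733 = 0, so H* = 0.733/0.0068 = 108.
Set dH/dt = 0 with H > 0: 0.859 - 0.0323P = 0, so P* = 0.859/0.0323 = 26.6.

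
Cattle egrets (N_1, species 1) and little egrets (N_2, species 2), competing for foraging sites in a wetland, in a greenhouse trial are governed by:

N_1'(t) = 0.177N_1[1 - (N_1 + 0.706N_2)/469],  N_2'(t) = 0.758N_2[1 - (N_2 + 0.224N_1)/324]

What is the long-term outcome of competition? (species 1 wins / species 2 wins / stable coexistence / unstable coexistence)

stable coexistence

Compare the nullcline intercepts: K1/α12 = 469/0.706 = 664 > K2 = 324; K2/α21 = 324/0.224 = 1450 > K1 = 469.
Since both inequalities hold, each species can invade when rare, so the interior equilibrium is stable.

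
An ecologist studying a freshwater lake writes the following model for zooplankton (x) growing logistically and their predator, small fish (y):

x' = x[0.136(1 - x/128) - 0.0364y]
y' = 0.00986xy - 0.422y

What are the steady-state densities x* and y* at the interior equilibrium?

From dy/dt = 0 with y > 0: 0.00986x* = 0.422, so x* = 42.8.
Substitute into dx/dt = 0: 0.136(1 - 42.8/128) = 0.0364y*.
The bracket is 0.666, giving y* = 0.0905/0.0364 = 2.49.

x* ≈ 42.8, y* ≈ 2.49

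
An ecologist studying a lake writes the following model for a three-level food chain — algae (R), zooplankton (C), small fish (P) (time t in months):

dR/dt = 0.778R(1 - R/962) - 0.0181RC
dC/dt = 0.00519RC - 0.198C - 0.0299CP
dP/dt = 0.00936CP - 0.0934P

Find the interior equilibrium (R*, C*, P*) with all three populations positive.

R* ≈ 739, C* ≈ 9.98, P* ≈ 122

From dP/dt = 0: 0.00936C* = 0.0934, so C* = 9.98.
From dR/dt = 0: 0.778(1 - R*/962) = 0.0181·9.98, giving R* = 962·(1 - 0.232) = 739.
From dC/dt = 0: 0.00519·739 - 0.198 = 0.0299P*, so P* = 3.64/0.0299 = 122.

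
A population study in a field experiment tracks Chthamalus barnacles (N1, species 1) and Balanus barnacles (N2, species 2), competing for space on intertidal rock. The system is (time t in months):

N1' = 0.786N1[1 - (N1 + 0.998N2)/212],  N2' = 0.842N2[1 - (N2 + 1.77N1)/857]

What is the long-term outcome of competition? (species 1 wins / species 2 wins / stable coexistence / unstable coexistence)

species 2 excludes species 1

Compare the nullcline intercepts: K1/α12 = 212/0.998 = 212 < K2 = 857; K2/α21 = 857/1.77 = 484 > K1 = 212.
Since the inequalities point opposite ways, species 2 can invade but species 1 cannot.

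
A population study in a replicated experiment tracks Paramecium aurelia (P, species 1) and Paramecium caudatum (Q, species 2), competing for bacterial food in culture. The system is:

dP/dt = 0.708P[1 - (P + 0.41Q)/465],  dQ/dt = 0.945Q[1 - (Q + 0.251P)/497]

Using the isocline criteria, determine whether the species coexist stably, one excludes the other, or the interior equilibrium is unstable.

stable coexistence

Compare the nullcline intercepts: K1/α12 = 465/0.41 = 1130 > K2 = 497; K2/α21 = 497/0.251 = 1980 > K1 = 465.
Since both inequalities hold, each species can invade when rare, so the interior equilibrium is stable.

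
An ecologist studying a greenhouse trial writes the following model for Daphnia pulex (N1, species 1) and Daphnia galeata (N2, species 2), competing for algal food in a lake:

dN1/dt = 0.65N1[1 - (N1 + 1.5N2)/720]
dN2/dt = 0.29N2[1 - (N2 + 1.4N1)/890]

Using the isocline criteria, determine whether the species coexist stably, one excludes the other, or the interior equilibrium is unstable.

Compare the nullcline intercepts: K1/α12 = 720/1.5 = 480 < K2 = 890; K2/α21 = 890/1.4 = 636 < K1 = 720.
Since both are reversed, neither can invade when rare; the interior point is a saddle.

unstable coexistence (outcome depends on initial conditions)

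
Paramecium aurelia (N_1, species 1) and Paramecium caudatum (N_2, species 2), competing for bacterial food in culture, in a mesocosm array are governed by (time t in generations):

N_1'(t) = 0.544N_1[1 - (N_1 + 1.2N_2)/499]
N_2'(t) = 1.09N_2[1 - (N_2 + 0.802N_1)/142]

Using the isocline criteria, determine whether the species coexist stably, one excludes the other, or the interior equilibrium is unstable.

species 1 excludes species 2

Compare the nullcline intercepts: K1/α12 = 499/1.2 = 416 > K2 = 142; K2/α21 = 142/0.802 = 177 < K1 = 499.
Since the inequalities point opposite ways, species 1 can invade but species 2 cannot.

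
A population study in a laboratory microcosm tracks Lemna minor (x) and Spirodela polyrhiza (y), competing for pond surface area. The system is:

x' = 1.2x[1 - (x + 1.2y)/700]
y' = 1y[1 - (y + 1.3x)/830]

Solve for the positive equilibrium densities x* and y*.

Setting both brackets to zero gives the nullclines x + 1.2y = 700 and 1.3x + y = 830.
Substituting y = 830 - 1.3x into the first: x(1 - 1.2·1.3) = 700 - 1.2·830.
So x* = -296/-0.56 = 529, and then y* = 830 - 1.3·529 = 143.

x* ≈ 529, y* ≈ 143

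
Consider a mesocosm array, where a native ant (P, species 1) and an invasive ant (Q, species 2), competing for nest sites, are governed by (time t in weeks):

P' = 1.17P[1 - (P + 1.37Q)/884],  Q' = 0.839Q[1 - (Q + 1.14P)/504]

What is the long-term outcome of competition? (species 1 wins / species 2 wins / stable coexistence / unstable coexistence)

species 1 excludes species 2

Compare the nullcline intercepts: K1/α12 = 884/1.37 = 645 > K2 = 504; K2/α21 = 504/1.14 = 442 < K1 = 884.
Since the inequalities point opposite ways, species 1 can invade but species 2 cannot.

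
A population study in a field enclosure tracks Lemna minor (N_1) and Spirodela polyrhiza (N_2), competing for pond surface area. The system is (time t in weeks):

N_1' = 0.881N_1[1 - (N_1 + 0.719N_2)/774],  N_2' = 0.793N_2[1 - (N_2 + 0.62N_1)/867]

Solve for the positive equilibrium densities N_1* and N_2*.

N_1* ≈ 272, N_2* ≈ 698

Setting both brackets to zero gives the nullclines N_1 + 0.719N_2 = 774 and 0.62N_1 + N_2 = 867.
Substituting N_2 = 867 - 0.62N_1 into the first: N_1(1 - 0.719·0.62) = 774 - 0.719·867.
So N_1* = 151/0.554 = 272, and then N_2* = 867 - 0.62·272 = 698.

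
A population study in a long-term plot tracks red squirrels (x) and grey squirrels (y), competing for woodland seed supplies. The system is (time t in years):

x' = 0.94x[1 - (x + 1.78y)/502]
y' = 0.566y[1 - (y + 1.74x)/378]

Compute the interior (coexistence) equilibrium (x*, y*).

Setting both brackets to zero gives the nullclines x + 1.78y = 502 and 1.74x + y = 378.
Substituting y = 378 - 1.74x into the first: x(1 - 1.78·1.74) = 502 - 1.78·378.
So x* = -171/-2.1 = 81.5, and then y* = 378 - 1.74·81.5 = 236.

x* ≈ 81.5, y* ≈ 236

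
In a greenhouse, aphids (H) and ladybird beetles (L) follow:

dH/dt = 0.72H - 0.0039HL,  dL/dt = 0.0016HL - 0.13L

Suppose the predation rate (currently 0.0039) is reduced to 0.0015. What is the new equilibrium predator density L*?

L* ≈ 480

At the interior fixed point, setting dH/dt = 0 with H > 0 fixes L* = (prey growth rate)/(HL coefficient) — independent of the other coefficients.
With the change, L* = 0.72/0.0015 = 480; it rises from 185.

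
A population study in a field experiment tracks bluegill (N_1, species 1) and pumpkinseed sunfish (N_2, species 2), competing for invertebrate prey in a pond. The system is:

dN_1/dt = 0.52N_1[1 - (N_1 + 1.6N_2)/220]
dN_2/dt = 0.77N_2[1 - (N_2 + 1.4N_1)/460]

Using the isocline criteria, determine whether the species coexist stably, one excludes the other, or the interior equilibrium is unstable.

species 2 excludes species 1

Compare the nullcline intercepts: K1/α12 = 220/1.6 = 138 < K2 = 460; K2/α21 = 460/1.4 = 329 > K1 = 220.
Since the inequalities point opposite ways, species 2 can invade but species 1 cannot.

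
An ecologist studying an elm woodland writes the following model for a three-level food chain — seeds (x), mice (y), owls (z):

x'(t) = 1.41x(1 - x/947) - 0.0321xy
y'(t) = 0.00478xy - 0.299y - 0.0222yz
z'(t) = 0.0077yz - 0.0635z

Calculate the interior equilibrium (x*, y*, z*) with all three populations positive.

x* ≈ 769, y* ≈ 8.25, z* ≈ 152

From dz/dt = 0: 0.0077y* = 0.0635, so y* = 8.25.
From dx/dt = 0: 1.41(1 - x*/947) = 0.0321·8.25, giving x* = 947·(1 - 0.188) = 769.
From dy/dt = 0: 0.00478·769 - 0.299 = 0.0222z*, so z* = 3.38/0.0222 = 152.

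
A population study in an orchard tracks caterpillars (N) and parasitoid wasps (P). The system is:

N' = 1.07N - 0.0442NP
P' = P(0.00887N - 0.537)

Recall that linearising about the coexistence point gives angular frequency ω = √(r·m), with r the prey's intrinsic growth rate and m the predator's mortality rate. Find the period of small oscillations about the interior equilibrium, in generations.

Here r = 1.07 and m = 0.537, so r·m = 0.575.
ω = √0.575 = 0.758 per generation, hence T = 2π/ω ≈ 8.29 generations.

T ≈ 8.29 generations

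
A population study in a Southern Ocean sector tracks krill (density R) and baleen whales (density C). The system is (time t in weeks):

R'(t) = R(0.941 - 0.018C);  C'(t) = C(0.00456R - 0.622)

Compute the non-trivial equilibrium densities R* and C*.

R* ≈ 136, C* ≈ 52.3

Set dC/dt = 0 with C > 0: 0.00456R - 0.622 = 0, so R* = 0.622/0.00456 = 136.
Set dR/dt = 0 with R > 0: 0.941 - 0.018C = 0, so C* = 0.941/0.018 = 52.3.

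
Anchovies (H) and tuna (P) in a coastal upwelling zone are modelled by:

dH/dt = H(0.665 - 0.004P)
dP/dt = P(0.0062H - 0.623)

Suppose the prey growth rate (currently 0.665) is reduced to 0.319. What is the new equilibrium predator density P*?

P* ≈ 79.8

At the interior fixed point, setting dH/dt = 0 with H > 0 fixes P* = (prey growth rate)/(HP coefficient) — independent of the other coefficients.
With the change, P* = 0.319/0.004 = 79.8; it falls from 166.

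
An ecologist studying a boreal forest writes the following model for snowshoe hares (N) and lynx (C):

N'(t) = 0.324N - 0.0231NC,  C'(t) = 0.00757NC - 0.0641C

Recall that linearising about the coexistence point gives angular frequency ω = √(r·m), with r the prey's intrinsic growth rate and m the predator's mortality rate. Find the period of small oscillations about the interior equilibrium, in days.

T ≈ 43.6 days

Here r = 0.324 and m = 0.0641, so r·m = 0.0208.
ω = √0.0208 = 0.144 per day, hence T = 2π/ω ≈ 43.6 days.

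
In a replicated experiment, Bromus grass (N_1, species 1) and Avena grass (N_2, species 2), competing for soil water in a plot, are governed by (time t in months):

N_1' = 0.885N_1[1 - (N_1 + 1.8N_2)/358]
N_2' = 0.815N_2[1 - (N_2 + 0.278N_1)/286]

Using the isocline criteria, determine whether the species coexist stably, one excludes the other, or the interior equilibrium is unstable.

Compare the nullcline intercepts: K1/α12 = 358/1.8 = 199 < K2 = 286; K2/α21 = 286/0.278 = 1030 > K1 = 358.
Since the inequalities point opposite ways, species 2 can invade but species 1 cannot.

species 2 excludes species 1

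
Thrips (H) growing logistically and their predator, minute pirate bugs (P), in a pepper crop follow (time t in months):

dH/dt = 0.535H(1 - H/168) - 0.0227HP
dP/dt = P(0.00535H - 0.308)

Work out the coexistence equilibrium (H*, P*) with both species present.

H* ≈ 57.6, P* ≈ 15.5

From dP/dt = 0 with P > 0: 0.00535H* = 0.308, so H* = 57.6.
Substitute into dH/dt = 0: 0.535(1 - 57.6/168) = 0.0227P*.
The bracket is 0.657, giving P* = 0.352/0.0227 = 15.5.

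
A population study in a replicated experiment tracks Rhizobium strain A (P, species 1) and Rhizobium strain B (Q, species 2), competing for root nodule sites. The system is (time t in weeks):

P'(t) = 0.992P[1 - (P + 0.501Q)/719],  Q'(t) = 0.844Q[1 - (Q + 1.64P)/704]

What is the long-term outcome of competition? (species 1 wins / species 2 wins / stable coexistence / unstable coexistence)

species 1 excludes species 2

Compare the nullcline intercepts: K1/α12 = 719/0.501 = 1440 > K2 = 704; K2/α21 = 704/1.64 = 429 < K1 = 719.
Since the inequalities point opposite ways, species 1 can invade but species 2 cannot.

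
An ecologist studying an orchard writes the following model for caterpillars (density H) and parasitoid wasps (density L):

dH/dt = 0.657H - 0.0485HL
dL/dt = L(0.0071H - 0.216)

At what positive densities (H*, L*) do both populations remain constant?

H* ≈ 30.4, L* ≈ 13.5

Set dL/dt = 0 with L > 0: 0.0071H - 0.216 = 0, so H* = 0.216/0.0071 = 30.4.
Set dH/dt = 0 with H > 0: 0.657 - 0.0485L = 0, so L* = 0.657/0.0485 = 13.5.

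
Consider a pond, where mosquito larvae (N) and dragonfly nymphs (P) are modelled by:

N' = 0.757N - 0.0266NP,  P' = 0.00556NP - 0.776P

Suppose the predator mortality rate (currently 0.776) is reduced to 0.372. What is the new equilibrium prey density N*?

At the interior fixed point, setting dP/dt = 0 with P > 0 fixes N* = (predator death rate)/(NP coefficient) — independent of the other coefficients.
With the change, N* = 0.372/0.00556 = 66.9; it falls from 140.

N* ≈ 66.9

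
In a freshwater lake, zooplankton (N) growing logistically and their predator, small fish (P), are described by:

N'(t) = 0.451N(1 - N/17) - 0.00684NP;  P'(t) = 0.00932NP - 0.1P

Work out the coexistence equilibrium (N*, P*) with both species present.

N* ≈ 10.7, P* ≈ 24.3

From dP/dt = 0 with P > 0: 0.00932N* = 0.1, so N* = 10.7.
Substitute into dN/dt = 0: 0.451(1 - 10.7/17) = 0.00684P*.
The bracket is 0.369, giving P* = 0.166/0.00684 = 24.3.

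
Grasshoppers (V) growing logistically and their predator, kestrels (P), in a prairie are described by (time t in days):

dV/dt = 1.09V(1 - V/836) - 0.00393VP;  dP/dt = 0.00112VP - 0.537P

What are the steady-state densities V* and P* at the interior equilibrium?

V* ≈ 479, P* ≈ 118

From dP/dt = 0 with P > 0: 0.00112V* = 0.537, so V* = 479.
Substitute into dV/dt = 0: 1.09(1 - 479/836) = 0.00393P*.
The bracket is 0.426, giving P* = 0.465/0.00393 = 118.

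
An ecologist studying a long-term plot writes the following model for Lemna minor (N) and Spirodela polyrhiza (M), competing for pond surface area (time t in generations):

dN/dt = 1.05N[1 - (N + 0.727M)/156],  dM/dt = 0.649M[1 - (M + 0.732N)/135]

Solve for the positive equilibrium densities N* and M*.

N* ≈ 124, M* ≈ 44.5

Setting both brackets to zero gives the nullclines N + 0.727M = 156 and 0.732N + M = 135.
Substituting M = 135 - 0.732N into the first: N(1 - 0.727·0.732) = 156 - 0.727·135.
So N* = 57.9/0.468 = 124, and then M* = 135 - 0.732·124 = 44.5.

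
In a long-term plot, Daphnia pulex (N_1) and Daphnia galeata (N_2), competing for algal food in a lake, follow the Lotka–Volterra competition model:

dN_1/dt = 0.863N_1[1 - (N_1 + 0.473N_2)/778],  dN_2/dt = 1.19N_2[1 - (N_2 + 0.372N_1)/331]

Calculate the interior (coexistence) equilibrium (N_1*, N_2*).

N_1* ≈ 754, N_2* ≈ 50.5

Setting both brackets to zero gives the nullclines N_1 + 0.473N_2 = 778 and 0.372N_1 + N_2 = 331.
Substituting N_2 = 331 - 0.372N_1 into the first: N_1(1 - 0.473·0.372) = 778 - 0.473·331.
So N_1* = 621/0.824 = 754, and then N_2* = 331 - 0.372·754 = 50.5.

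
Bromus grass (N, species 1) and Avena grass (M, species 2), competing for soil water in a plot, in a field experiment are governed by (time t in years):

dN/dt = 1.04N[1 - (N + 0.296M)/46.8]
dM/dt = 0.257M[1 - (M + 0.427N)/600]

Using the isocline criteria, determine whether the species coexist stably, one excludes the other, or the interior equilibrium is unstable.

species 2 excludes species 1

Compare the nullcline intercepts: K1/α12 = 46.8/0.296 = 158 < K2 = 600; K2/α21 = 600/0.427 = 1410 > K1 = 46.8.
Since the inequalities point opposite ways, species 2 can invade but species 1 cannot.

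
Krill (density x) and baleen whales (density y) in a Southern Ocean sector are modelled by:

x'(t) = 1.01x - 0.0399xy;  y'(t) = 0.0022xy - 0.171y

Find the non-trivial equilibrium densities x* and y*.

Set dy/dt = 0 with y > 0: 0.0022x - 0.171 = 0, so x* = 0.171/0.0022 = 77.7.
Set dx/dt = 0 with x > 0: 1.01 - 0.0399y = 0, so y* = 1.01/0.0399 = 25.3.

x* ≈ 77.7, y* ≈ 25.3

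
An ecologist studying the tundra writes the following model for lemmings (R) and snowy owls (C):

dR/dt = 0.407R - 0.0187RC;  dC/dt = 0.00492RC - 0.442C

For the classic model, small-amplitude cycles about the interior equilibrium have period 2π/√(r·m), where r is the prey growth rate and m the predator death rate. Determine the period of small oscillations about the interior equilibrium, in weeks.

Here r = 0.407 and m = 0.442, so r·m = 0.18.
ω = √0.18 = 0.424 per week, hence T = 2π/ω ≈ 14.8 weeks.

T ≈ 14.8 weeks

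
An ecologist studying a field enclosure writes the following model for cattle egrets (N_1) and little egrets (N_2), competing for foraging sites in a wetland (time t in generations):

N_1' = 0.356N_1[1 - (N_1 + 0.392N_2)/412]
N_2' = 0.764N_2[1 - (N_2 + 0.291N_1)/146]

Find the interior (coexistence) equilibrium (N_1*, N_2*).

N_1* ≈ 400, N_2* ≈ 29.5

Setting both brackets to zero gives the nullclines N_1 + 0.392N_2 = 412 and 0.291N_1 + N_2 = 146.
Substituting N_2 = 146 - 0.291N_1 into the first: N_1(1 - 0.392·0.291) = 412 - 0.392·146.
So N_1* = 355/0.886 = 400, and then N_2* = 146 - 0.291·400 = 29.5.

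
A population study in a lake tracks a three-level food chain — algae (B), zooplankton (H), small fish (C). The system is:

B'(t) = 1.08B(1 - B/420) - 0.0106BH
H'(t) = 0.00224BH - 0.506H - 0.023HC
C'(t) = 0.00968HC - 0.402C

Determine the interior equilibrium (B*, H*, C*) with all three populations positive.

From dC/dt = 0: 0.00968H* = 0.402, so H* = 41.5.
From dB/dt = 0: 1.08(1 - B*/420) = 0.0106·41.5, giving B* = 420·(1 - 0.408) = 249.
From dH/dt = 0: 0.00224·249 - 0.506 = 0.023C*, so C* = 0.0513/0.023 = 2.23.

B* ≈ 249, H* ≈ 41.5, C* ≈ 2.23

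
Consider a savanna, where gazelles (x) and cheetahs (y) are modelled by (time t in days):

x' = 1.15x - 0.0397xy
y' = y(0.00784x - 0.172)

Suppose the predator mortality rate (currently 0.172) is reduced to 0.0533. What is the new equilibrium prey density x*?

At the interior fixed point, setting dy/dt = 0 with y > 0 fixes x* = (predator death rate)/(xy coefficient) — independent of the other coefficients.
With the change, x* = 0.0533/0.00784 = 6.8; it falls from 21.9.

x* ≈ 6.8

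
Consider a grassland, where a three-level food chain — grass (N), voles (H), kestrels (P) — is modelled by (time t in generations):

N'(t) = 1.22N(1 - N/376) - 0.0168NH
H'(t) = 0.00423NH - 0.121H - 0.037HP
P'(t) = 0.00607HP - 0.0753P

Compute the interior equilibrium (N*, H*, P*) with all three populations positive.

N* ≈ 312, H* ≈ 12.4, P* ≈ 32.4

From dP/dt = 0: 0.00607H* = 0.0753, so H* = 12.4.
From dN/dt = 0: 1.22(1 - N*/376) = 0.0168·12.4, giving N* = 376·(1 - 0.171) = 312.
From dH/dt = 0: 0.00423·312 - 0.121 = 0.037P*, so P* = 1.2/0.037 = 32.4.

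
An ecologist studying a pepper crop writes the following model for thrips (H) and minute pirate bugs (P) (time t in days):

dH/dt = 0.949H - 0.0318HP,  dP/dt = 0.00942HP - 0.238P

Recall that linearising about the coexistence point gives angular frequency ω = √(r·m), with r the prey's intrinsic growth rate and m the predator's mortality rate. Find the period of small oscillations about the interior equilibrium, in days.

Here r = 0.949 and m = 0.238, so r·m = 0.226.
ω = √0.226 = 0.475 per day, hence T = 2π/ω ≈ 13.2 days.

T ≈ 13.2 days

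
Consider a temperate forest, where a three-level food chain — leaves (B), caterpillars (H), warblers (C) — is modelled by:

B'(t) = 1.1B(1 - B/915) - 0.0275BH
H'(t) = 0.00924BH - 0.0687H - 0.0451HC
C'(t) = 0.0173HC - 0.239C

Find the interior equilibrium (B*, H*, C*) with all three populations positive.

B* ≈ 599, H* ≈ 13.8, C* ≈ 121

From dC/dt = 0: 0.0173H* = 0.239, so H* = 13.8.
From dB/dt = 0: 1.1(1 - B*/915) = 0.0275·13.8, giving B* = 915·(1 - 0.345) = 599.
From dH/dt = 0: 0.00924·599 - 0.0687 = 0.0451C*, so C* = 5.47/0.0451 = 121.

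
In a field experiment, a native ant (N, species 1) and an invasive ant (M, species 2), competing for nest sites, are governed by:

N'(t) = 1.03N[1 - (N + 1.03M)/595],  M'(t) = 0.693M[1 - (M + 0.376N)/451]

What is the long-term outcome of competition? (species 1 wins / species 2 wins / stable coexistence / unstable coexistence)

stable coexistence

Compare the nullcline intercepts: K1/α12 = 595/1.03 = 578 > K2 = 451; K2/α21 = 451/0.376 = 1200 > K1 = 595.
Since both inequalities hold, each species can invade when rare, so the interior equilibrium is stable.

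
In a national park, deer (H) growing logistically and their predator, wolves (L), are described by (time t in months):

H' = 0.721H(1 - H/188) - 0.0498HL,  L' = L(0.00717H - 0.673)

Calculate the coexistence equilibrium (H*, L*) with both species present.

From dL/dt = 0 with L > 0: 0.00717H* = 0.673, so H* = 93.9.
Substitute into dH/dt = 0: 0.721(1 - 93.9/188) = 0.0498L*.
The bracket is 0.501, giving L* = 0.361/0.0498 = 7.25.

H* ≈ 93.9, L* ≈ 7.25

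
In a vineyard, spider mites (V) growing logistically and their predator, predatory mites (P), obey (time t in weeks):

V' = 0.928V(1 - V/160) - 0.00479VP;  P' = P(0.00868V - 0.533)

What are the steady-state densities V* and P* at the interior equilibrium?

From dP/dt = 0 with P > 0: 0.00868V* = 0.533, so V* = 61.4.
Substitute into dV/dt = 0: 0.928(1 - 61.4/160) = 0.00479P*.
The bracket is 0.616, giving P* = 0.572/0.00479 = 119.

V* ≈ 61.4, P* ≈ 119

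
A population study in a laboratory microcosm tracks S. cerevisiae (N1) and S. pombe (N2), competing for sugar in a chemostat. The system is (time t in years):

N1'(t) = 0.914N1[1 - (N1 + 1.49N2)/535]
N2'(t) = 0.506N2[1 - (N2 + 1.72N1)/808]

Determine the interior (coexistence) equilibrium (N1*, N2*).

Setting both brackets to zero gives the nullclines N1 + 1.49N2 = 535 and 1.72N1 + N2 = 808.
Substituting N2 = 808 - 1.72N1 into the first: N1(1 - 1.49·1.72) = 535 - 1.49·808.
So N1* = -669/-1.56 = 428, and then N2* = 808 - 1.72·428 = 71.8.

N1* ≈ 428, N2* ≈ 71.8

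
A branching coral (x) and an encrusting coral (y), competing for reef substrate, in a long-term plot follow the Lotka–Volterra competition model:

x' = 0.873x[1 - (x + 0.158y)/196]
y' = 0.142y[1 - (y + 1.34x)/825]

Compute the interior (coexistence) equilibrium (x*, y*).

x* ≈ 83.3, y* ≈ 713

Setting both brackets to zero gives the nullclines x + 0.158y = 196 and 1.34x + y = 825.
Substituting y = 825 - 1.34x into the first: x(1 - 0.158·1.34) = 196 - 0.158·825.
So x* = 65.7/0.788 = 83.3, and then y* = 825 - 1.34·83.3 = 713.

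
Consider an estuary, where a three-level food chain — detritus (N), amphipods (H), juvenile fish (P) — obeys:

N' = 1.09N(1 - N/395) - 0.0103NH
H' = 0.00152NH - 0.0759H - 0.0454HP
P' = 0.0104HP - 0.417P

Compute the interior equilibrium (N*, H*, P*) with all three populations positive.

From dP/dt = 0: 0.0104H* = 0.417, so H* = 40.1.
From dN/dt = 0: 1.09(1 - N*/395) = 0.0103·40.1, giving N* = 395·(1 - 0.379) = 245.
From dH/dt = 0: 0.00152·245 - 0.0759 = 0.0454P*, so P* = 0.297/0.0454 = 6.54.

N* ≈ 245, H* ≈ 40.1, P* ≈ 6.54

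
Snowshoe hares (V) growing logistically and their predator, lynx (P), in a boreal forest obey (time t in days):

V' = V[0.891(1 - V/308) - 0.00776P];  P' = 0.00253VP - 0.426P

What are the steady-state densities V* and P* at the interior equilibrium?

From dP/dt = 0 with P > 0: 0.00253V* = 0.426, so V* = 168.
Substitute into dV/dt = 0: 0.891(1 - 168/308) = 0.00776P*.
The bracket is 0.453, giving P* = 0.404/0.00776 = 52.

V* ≈ 168, P* ≈ 52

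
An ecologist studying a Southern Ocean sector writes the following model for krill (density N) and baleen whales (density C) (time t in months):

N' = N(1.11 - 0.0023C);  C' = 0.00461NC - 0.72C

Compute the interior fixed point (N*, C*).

N* ≈ 156, C* ≈ 483

Set dC/dt = 0 with C > 0: 0.00461N - 0.72 = 0, so N* = 0.72/0.00461 = 156.
Set dN/dt = 0 with N > 0: 1.11 - 0.0023C = 0, so C* = 1.11/0.0023 = 483.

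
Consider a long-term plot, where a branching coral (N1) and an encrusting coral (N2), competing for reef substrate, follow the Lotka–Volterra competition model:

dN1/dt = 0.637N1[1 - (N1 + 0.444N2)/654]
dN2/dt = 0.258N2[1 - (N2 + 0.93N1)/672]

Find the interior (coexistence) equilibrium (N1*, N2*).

N1* ≈ 606, N2* ≈ 109

Setting both brackets to zero gives the nullclines N1 + 0.444N2 = 654 and 0.93N1 + N2 = 672.
Substituting N2 = 672 - 0.93N1 into the first: N1(1 - 0.444·0.93) = 654 - 0.444·672.
So N1* = 356/0.587 = 606, and then N2* = 672 - 0.93·606 = 109.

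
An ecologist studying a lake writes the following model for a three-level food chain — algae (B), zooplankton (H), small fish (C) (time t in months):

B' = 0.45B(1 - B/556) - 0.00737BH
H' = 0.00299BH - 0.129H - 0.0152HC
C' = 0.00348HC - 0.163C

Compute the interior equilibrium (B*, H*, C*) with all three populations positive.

From dC/dt = 0: 0.00348H* = 0.163, so H* = 46.8.
From dB/dt = 0: 0.45(1 - B*/556) = 0.00737·46.8, giving B* = 556·(1 - 0.767) = 129.
From dH/dt = 0: 0.00299·129 - 0.129 = 0.0152C*, so C* = 0.258/0.0152 = 17.

B* ≈ 129, H* ≈ 46.8, C* ≈ 17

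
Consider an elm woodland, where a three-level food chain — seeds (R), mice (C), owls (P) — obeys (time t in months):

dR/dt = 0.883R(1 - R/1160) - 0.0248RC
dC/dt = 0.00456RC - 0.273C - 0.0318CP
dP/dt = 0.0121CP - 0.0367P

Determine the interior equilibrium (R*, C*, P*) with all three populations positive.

From dP/dt = 0: 0.0121C* = 0.0367, so C* = 3.03.
From dR/dt = 0: 0.883(1 - R*/1160) = 0.0248·3.03, giving R* = 1160·(1 - 0.0852) = 1060.
From dC/dt = 0: 0.00456·1060 - 0.273 = 0.0318P*, so P* = 4.57/0.0318 = 144.

R* ≈ 1060, C* ≈ 3.03, P* ≈ 144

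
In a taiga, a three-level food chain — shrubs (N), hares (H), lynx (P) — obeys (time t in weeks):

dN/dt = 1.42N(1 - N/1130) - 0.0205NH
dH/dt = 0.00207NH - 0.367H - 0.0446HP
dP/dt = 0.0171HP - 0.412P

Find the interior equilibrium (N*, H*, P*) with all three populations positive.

From dP/dt = 0: 0.0171H* = 0.412, so H* = 24.1.
From dN/dt = 0: 1.42(1 - N*/1130) = 0.0205·24.1, giving N* = 1130·(1 - 0.348) = 737.
From dH/dt = 0: 0.00207·737 - 0.367 = 0.0446P*, so P* = 1.16/0.0446 = 26.

N* ≈ 737, H* ≈ 24.1, P* ≈ 26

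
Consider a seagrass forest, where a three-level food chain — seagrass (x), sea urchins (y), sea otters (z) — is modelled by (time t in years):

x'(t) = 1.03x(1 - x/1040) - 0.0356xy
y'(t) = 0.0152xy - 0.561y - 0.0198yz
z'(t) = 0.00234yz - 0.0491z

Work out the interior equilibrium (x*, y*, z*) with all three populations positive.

x* ≈ 286, y* ≈ 21, z* ≈ 191

From dz/dt = 0: 0.00234y* = 0.0491, so y* = 21.
From dx/dt = 0: 1.03(1 - x*/1040) = 0.0356·21, giving x* = 1040·(1 - 0.725) = 286.
From dy/dt = 0: 0.0152·286 - 0.561 = 0.0198z*, so z* = 3.78/0.0198 = 191.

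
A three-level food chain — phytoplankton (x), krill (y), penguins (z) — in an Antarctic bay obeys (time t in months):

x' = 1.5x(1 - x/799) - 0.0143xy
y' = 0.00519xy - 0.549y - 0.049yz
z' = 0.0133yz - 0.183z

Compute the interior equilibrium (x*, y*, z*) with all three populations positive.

x* ≈ 694, y* ≈ 13.8, z* ≈ 62.3

From dz/dt = 0: 0.0133y* = 0.183, so y* = 13.8.
From dx/dt = 0: 1.5(1 - x*/799) = 0.0143·13.8, giving x* = 799·(1 - 0.131) = 694.
From dy/dt = 0: 0.00519·694 - 0.549 = 0.049z*, so z* = 3.05/0.049 = 62.3.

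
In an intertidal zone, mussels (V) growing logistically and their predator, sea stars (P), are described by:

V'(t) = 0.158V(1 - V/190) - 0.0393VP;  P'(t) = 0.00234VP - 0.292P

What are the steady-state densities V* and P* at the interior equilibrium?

From dP/dt = 0 with P > 0: 0.00234V* = 0.292, so V* = 125.
Substitute into dV/dt = 0: 0.158(1 - 125/190) = 0.0393P*.
The bracket is 0.343, giving P* = 0.0542/0.0393 = 1.38.

V* ≈ 125, P* ≈ 1.38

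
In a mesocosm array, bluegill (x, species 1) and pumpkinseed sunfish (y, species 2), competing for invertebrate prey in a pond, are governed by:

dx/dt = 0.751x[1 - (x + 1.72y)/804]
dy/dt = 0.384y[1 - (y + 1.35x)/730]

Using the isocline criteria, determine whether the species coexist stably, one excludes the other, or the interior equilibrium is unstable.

Compare the nullcline intercepts: K1/α12 = 804/1.72 = 467 < K2 = 730; K2/α21 = 730/1.35 = 541 < K1 = 804.
Since both are reversed, neither can invade when rare; the interior point is a saddle.

unstable coexistence (outcome depends on initial conditions)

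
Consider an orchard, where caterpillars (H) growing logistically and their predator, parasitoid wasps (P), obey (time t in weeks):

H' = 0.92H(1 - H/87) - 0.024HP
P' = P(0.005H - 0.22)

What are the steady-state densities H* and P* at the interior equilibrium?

From dP/dt = 0 with P > 0: 0.005H* = 0.22, so H* = 44.
Substitute into dH/dt = 0: 0.92(1 - 44/87) = 0.024P*.
The bracket is 0.494, giving P* = 0.455/0.024 = 18.9.

H* ≈ 44, P* ≈ 18.9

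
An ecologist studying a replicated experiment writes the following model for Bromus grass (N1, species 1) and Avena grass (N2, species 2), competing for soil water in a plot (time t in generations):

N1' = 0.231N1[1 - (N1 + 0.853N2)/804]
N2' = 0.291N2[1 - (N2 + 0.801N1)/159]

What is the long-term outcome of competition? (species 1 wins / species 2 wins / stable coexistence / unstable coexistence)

Compare the nullcline intercepts: K1/α12 = 804/0.853 = 943 > K2 = 159; K2/α21 = 159/0.801 = 199 < K1 = 804.
Since the inequalities point opposite ways, species 1 can invade but species 2 cannot.

species 1 excludes species 2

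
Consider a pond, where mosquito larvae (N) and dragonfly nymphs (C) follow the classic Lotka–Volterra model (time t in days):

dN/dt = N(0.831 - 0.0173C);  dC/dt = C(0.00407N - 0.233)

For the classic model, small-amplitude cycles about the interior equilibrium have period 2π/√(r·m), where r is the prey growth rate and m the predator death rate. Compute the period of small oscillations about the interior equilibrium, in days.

T ≈ 14.3 days

Here r = 0.831 and m = 0.233, so r·m = 0.194.
ω = √0.194 = 0.44 per day, hence T = 2π/ω ≈ 14.3 days.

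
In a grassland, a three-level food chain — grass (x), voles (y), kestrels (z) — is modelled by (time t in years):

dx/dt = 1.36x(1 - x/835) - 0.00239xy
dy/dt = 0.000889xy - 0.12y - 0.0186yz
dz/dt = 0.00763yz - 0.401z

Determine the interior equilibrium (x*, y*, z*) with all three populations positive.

x* ≈ 758, y* ≈ 52.6, z* ≈ 29.8

From dz/dt = 0: 0.00763y* = 0.401, so y* = 52.6.
From dx/dt = 0: 1.36(1 - x*/835) = 0.00239·52.6, giving x* = 835·(1 - 0.0924) = 758.
From dy/dt = 0: 0.000889·758 - 0.12 = 0.0186z*, so z* = 0.554/0.0186 = 29.8.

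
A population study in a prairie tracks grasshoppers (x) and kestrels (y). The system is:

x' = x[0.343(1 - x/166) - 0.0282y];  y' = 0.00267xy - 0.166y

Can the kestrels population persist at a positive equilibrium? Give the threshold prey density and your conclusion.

The predator equation gives dy/dt > 0 only when x > 0.166/0.00267 = 62.2.
Without the predator, x → K = 166. Since 166 > 62.2, the predator can invade and persist.

Threshold x = 62.2; K > 62.2, so yes, the predator persists.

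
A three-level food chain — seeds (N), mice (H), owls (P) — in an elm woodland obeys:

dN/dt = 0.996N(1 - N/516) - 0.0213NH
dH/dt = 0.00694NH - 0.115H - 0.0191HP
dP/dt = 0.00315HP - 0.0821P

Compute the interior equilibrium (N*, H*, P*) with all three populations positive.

From dP/dt = 0: 0.00315H* = 0.0821, so H* = 26.1.
From dN/dt = 0: 0.996(1 - N*/516) = 0.0213·26.1, giving N* = 516·(1 - 0.557) = 228.
From dH/dt = 0: 0.00694·228 - 0.115 = 0.0191P*, so P* = 1.47/0.0191 = 77.

N* ≈ 228, H* ≈ 26.1, P* ≈ 77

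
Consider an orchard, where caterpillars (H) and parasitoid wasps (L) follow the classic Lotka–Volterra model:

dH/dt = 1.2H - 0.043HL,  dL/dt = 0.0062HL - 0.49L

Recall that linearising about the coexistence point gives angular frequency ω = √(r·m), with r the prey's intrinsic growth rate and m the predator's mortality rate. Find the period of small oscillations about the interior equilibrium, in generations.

T ≈ 8.19 generations

Here r = 1.2 and m = 0.49, so r·m = 0.588.
ω = √0.588 = 0.767 per generation, hence T = 2π/ω ≈ 8.19 generations.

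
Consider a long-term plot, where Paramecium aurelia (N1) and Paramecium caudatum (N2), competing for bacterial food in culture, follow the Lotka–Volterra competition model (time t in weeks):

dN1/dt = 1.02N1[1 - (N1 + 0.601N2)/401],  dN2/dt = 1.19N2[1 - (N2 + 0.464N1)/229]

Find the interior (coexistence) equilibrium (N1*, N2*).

N1* ≈ 365, N2* ≈ 59.5

Setting both brackets to zero gives the nullclines N1 + 0.601N2 = 401 and 0.464N1 + N2 = 229.
Substituting N2 = 229 - 0.464N1 into the first: N1(1 - 0.601·0.464) = 401 - 0.601·229.
So N1* = 263/0.721 = 365, and then N2* = 229 - 0.464·365 = 59.5.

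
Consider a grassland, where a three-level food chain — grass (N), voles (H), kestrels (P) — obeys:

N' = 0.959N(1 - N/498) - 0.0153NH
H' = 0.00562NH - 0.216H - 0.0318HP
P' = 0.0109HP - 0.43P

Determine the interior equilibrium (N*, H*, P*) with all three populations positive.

N* ≈ 185, H* ≈ 39.4, P* ≈ 25.8

From dP/dt = 0: 0.0109H* = 0.43, so H* = 39.4.
From dN/dt = 0: 0.959(1 - N*/498) = 0.0153·39.4, giving N* = 498·(1 - 0.629) = 185.
From dH/dt = 0: 0.00562·185 - 0.216 = 0.0318P*, so P* = 0.821/0.0318 = 25.8.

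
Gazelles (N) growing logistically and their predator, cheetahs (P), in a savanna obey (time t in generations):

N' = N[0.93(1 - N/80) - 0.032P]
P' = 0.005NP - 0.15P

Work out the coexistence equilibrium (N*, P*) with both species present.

From dP/dt = 0 with P > 0: 0.005N* = 0.15, so N* = 30.
Substitute into dN/dt = 0: 0.93(1 - 30/80) = 0.032P*.
The bracket is 0.625, giving P* = 0.581/0.032 = 18.2.

N* ≈ 30, P* ≈ 18.2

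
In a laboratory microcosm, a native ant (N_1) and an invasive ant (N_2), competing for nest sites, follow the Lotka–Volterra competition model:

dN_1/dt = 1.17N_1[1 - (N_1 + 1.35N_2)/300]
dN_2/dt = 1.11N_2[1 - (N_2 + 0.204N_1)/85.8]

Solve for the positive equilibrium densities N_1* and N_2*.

Setting both brackets to zero gives the nullclines N_1 + 1.35N_2 = 300 and 0.204N_1 + N_2 = 85.8.
Substituting N_2 = 85.8 - 0.204N_1 into the first: N_1(1 - 1.35·0.204) = 300 - 1.35·85.8.
So N_1* = 184/0.725 = 254, and then N_2* = 85.8 - 0.204·254 = 33.9.

N_1* ≈ 254, N_2* ≈ 33.9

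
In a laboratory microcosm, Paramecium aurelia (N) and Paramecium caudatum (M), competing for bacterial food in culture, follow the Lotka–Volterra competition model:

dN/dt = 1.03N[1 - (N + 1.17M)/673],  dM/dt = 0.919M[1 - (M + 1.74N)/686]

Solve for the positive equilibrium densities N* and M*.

N* ≈ 125, M* ≈ 468

Setting both brackets to zero gives the nullclines N + 1.17M = 673 and 1.74N + M = 686.
Substituting M = 686 - 1.74N into the first: N(1 - 1.17·1.74) = 673 - 1.17·686.
So N* = -130/-1.04 = 125, and then M* = 686 - 1.74·125 = 468.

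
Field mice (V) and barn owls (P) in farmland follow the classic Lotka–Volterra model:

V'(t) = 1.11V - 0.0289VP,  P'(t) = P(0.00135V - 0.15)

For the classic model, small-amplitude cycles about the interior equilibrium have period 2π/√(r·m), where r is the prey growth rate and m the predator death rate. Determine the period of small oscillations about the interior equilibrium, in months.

T ≈ 15.4 months

Here r = 1.11 and m = 0.15, so r·m = 0.167.
ω = √0.167 = 0.408 per month, hence T = 2π/ω ≈ 15.4 months.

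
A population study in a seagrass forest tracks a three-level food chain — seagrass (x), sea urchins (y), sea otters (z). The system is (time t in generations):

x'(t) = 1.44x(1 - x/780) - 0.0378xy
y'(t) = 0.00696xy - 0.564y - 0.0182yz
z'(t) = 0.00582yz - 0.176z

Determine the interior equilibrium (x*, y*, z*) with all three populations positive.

From dz/dt = 0: 0.00582y* = 0.176, so y* = 30.2.
From dx/dt = 0: 1.44(1 - x*/780) = 0.0378·30.2, giving x* = 780·(1 - 0.794) = 161.
From dy/dt = 0: 0.00696·161 - 0.564 = 0.0182z*, so z* = 0.555/0.0182 = 30.5.

x* ≈ 161, y* ≈ 30.2, z* ≈ 30.5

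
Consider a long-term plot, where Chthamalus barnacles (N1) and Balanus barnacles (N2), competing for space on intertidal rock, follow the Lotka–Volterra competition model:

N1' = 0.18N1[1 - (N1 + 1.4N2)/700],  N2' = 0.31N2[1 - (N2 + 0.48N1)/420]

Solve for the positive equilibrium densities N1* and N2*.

Setting both brackets to zero gives the nullclines N1 + 1.4N2 = 700 and 0.48N1 + N2 = 420.
Substituting N2 = 420 - 0.48N1 into the first: N1(1 - 1.4·0.48) = 700 - 1.4·420.
So N1* = 112/0.328 = 341, and then N2* = 420 - 0.48·341 = 256.

N1* ≈ 341, N2* ≈ 256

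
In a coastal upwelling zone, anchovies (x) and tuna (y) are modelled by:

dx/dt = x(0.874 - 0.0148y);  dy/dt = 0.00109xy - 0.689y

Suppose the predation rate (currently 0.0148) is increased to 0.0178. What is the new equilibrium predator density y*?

At the interior fixed point, setting dx/dt = 0 with x > 0 fixes y* = (prey growth rate)/(xy coefficient) — independent of the other coefficients.
With the change, y* = 0.874/0.0178 = 49.1; it falls from 59.1.

y* ≈ 49.1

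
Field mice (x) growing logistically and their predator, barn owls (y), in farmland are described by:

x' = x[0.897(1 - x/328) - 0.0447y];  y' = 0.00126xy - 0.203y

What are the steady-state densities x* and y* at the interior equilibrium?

x* ≈ 161, y* ≈ 10.2

From dy/dt = 0 with y > 0: 0.00126x* = 0.203, so x* = 161.
Substitute into dx/dt = 0: 0.897(1 - 161/328) = 0.0447y*.
The bracket is 0.509, giving y* = 0.456/0.0447 = 10.2.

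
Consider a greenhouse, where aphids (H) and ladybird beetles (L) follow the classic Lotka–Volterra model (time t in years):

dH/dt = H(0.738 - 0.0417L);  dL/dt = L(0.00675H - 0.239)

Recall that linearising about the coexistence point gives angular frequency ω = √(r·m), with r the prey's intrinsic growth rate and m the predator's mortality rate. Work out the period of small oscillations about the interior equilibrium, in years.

T ≈ 15 years

Here r = 0.738 and m = 0.239, so r·m = 0.176.
ω = √0.176 = 0.42 per year, hence T = 2π/ω ≈ 15 years.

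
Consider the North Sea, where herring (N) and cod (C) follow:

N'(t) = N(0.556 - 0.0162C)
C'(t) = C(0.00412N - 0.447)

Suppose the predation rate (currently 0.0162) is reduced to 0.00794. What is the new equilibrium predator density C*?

At the interior fixed point, setting dN/dt = 0 with N > 0 fixes C* = (prey growth rate)/(NC coefficient) — independent of the other coefficients.
With the change, C* = 0.556/0.00794 = 70; it rises from 34.3.

C* ≈ 70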